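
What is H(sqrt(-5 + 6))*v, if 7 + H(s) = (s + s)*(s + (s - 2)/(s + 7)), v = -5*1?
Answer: 105/4 ≈ 26.250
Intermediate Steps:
v = -5
H(s) = -7 + 2*s*(s + (-2 + s)/(7 + s)) (H(s) = -7 + (s + s)*(s + (s - 2)/(s + 7)) = -7 + (2*s)*(s + (-2 + s)/(7 + s)) = -7 + 2*s*(s + (-2 + s)/(7 + s)))
H(sqrt(-5 + 6))*v = ((-49 - 11*sqrt(-5 + 6) + 2*(sqrt(-5 + 6))**3 + 16*(sqrt(-5 + 6))**2)/(7 + sqrt(-5 + 6)))*(-5) = ((-49 - 11*sqrt(1) + 2*(sqrt(1))**3 + 16*(sqrt(1))**2)/(7 + sqrt(1)))*(-5) = ((-49 - 11*1 + 2*1**3 + 16*1**2)/(7 + 1))*(-5) = ((-49 - 11 + 2*1 + 16*1)/8)*(-5) = ((-49 - 11 + 2 + 16)/8)*(-5) = ((1/8)*(-42))*(-5) = -21/4*(-5) = 105/4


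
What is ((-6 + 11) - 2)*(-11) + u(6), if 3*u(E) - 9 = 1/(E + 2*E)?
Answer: -1619/54 ≈ -29.981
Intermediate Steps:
u(E) = 3 + 1/(9*E) (u(E) = 3 + 1/(3*(E + 2*E)) = 3 + 1/(3*((3*E))) = 3 + (1/(3*E))/3 = 3 + 1/(9*E))
((-6 + 11) - 2)*(-11) + u(6) = ((-6 + 11) - 2)*(-11) + (3 + (⅑)/6) = (5 - 2)*(-11) + (3 + (⅑)*(⅙)) = 3*(-11) + (3 + 1/54) = -33 + 163/54 = -1619/54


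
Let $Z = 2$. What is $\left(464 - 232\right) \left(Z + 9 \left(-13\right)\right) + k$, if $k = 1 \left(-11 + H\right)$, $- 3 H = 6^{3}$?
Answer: $-26763$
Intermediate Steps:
$H = -72$ ($H = - \frac{6^{3}}{3} = \left(- \frac{1}{3}\right) 216 = -72$)
$k = -83$ ($k = 1 \left(-11 - 72\right) = 1 \left(-83\right) = -83$)
$\left(464 - 232\right) \left(Z + 9 \left(-13\right)\right) + k = \left(464 - 232\right) \left(2 + 9 \left(-13\right)\right) - 83 = \left(464 - 232\right) \left(2 - 117\right) - 83 = 232 \left(-115\right) - 83 = -26680 - 83 = -26763$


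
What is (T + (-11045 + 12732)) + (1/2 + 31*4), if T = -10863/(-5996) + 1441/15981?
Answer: 173763932513/95822076 ≈ 1813.4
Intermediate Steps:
T = 182241839/95822076 (T = -10863*(-1/5996) + 1441*(1/15981) = 10863/5996 + 1441/15981 = 182241839/95822076 ≈ 1.9019)
(T + (-11045 + 12732)) + (1/2 + 31*4) = (182241839/95822076 + (-11045 + 12732)) + (1/2 + 31*4) = (182241839/95822076 + 1687) + (1/2 + 124) = 161834084051/95822076 + 249/2 = 173763932513/95822076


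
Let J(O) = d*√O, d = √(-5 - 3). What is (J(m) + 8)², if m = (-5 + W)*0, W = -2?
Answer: 64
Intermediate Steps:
m = 0 (m = (-5 - 2)*0 = -7*0 = 0)
d = 2*I*√2 (d = √(-8) = 2*I*√2 ≈ 2.8284*I)
J(O) = 2*I*√2*√O (J(O) = (2*I*√2)*√O = 2*I*√2*√O)
(J(m) + 8)² = (2*I*√2*√0 + 8)² = (2*I*√2*0 + 8)² = (0 + 8)² = 8² = 64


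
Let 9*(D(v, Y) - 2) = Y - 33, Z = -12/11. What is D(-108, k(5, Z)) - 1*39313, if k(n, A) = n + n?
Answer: -353822/9 ≈ -39314.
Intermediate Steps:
Z = -12/11 (Z = -12*1/11 = -12/11 ≈ -1.0909)
k(n, A) = 2*n
D(v, Y) = -5/3 + Y/9 (D(v, Y) = 2 + (Y - 33)/9 = 2 + (-33 + Y)/9 = 2 + (-11/3 + Y/9) = -5/3 + Y/9)
D(-108, k(5, Z)) - 1*39313 = (-5/3 + (2*5)/9) - 1*39313 = (-5/3 + (⅑)*10) - 39313 = (-5/3 + 10/9) - 39313 = -5/9 - 39313 = -353822/9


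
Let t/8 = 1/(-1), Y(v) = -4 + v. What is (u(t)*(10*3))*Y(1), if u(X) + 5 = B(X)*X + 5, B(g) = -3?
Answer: -2160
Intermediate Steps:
t = -8 (t = 8/(-1) = 8*(-1) = -8)
u(X) = -3*X (u(X) = -5 + (-3*X + 5) = -5 + (5 - 3*X) = -3*X)
(u(t)*(10*3))*Y(1) = ((-3*(-8))*(10*3))*(-4 + 1) = (24*30)*(-3) = 720*(-3) = -2160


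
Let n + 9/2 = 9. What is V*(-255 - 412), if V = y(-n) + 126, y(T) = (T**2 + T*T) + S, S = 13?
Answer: -239453/2 ≈ -1.1973e+5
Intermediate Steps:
n = 9/2 (n = -9/2 + 9 = 9/2 ≈ 4.5000)
y(T) = 13 + 2*T**2 (y(T) = (T**2 + T*T) + 13 = (T**2 + T**2) + 13 = 2*T**2 + 13 = 13 + 2*T**2)
V = 359/2 (V = (13 + 2*(-1*9/2)**2) + 126 = (13 + 2*(-9/2)**2) + 126 = (13 + 2*(81/4)) + 126 = (13 + 81/2) + 126 = 107/2 + 126 = 359/2 ≈ 179.50)
V*(-255 - 412) = 359*(-255 - 412)/2 = (359/2)*(-667) = -239453/2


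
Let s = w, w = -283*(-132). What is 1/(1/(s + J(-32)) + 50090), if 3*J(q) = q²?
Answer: 113092/5664778283 ≈ 1.9964e-5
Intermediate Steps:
J(q) = q²/3
w = 37356
s = 37356
1/(1/(s + J(-32)) + 50090) = 1/(1/(37356 + (⅓)*(-32)²) + 50090) = 1/(1/(37356 + (⅓)*1024) + 50090) = 1/(1/(37356 + 1024/3) + 50090) = 1/(1/(113092/3) + 50090) = 1/(3/113092 + 50090) = 1/(5664778283/113092) = 113092/5664778283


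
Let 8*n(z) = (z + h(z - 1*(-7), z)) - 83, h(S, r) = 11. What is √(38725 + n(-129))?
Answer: √619198/4 ≈ 196.72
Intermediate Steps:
n(z) = -9 + z/8 (n(z) = ((z + 11) - 83)/8 = ((11 + z) - 83)/8 = (-72 + z)/8 = -9 + z/8)
√(38725 + n(-129)) = √(38725 + (-9 + (⅛)*(-129))) = √(38725 + (-9 - 129/8)) = √(38725 - 201/8) = √(309599/8) = √619198/4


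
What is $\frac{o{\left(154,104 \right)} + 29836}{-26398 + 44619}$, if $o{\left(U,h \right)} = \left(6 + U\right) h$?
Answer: $\frac{46476}{18221} \approx 2.5507$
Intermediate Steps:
$o{\left(U,h \right)} = h \left(6 + U\right)$
$\frac{o{\left(154,104 \right)} + 29836}{-26398 + 44619} = \frac{104 \left(6 + 154\right) + 29836}{-26398 + 44619} = \frac{104 \cdot 160 + 29836}{18221} = \left(16640 + 29836\right) \frac{1}{18221} = 46476 \cdot \frac{1}{18221} = \frac{46476}{18221}$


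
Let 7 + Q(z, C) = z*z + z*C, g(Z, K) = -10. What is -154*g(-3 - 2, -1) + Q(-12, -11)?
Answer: 1809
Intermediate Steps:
Q(z, C) = -7 + z² + C*z (Q(z, C) = -7 + (z*z + z*C) = -7 + (z² + C*z) = -7 + z² + C*z)
-154*g(-3 - 2, -1) + Q(-12, -11) = -154*(-10) + (-7 + (-12)² - 11*(-12)) = 1540 + (-7 + 144 + 132) = 1540 + 269 = 1809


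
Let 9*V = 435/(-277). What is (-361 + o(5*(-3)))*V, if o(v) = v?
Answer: 54520/831 ≈ 65.608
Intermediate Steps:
V = -145/831 (V = (435/(-277))/9 = (435*(-1/277))/9 = (1/9)*(-435/277) = -145/831 ≈ -0.17449)
(-361 + o(5*(-3)))*V = (-361 + 5*(-3))*(-145/831) = (-361 - 15)*(-145/831) = -376*(-145/831) = 54520/831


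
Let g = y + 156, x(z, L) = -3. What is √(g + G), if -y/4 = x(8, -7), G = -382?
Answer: I*√214 ≈ 14.629*I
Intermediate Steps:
y = 12 (y = -4*(-3) = 12)
g = 168 (g = 12 + 156 = 168)
√(g + G) = √(168 - 382) = √(-214) = I*√214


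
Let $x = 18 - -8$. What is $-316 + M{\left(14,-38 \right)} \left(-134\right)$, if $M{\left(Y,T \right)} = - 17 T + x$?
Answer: $-90364$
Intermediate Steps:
$x = 26$ ($x = 18 + 8 = 26$)
$M{\left(Y,T \right)} = 26 - 17 T$ ($M{\left(Y,T \right)} = - 17 T + 26 = 26 - 17 T$)
$-316 + M{\left(14,-38 \right)} \left(-134\right) = -316 + \left(26 - -646\right) \left(-134\right) = -316 + \left(26 + 646\right) \left(-134\right) = -316 + 672 \left(-134\right) = -316 - 90048 = -90364$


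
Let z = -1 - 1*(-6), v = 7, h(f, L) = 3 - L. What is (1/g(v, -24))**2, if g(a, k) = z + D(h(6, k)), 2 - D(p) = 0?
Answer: 1/49 ≈ 0.020408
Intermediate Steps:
D(p) = 2 (D(p) = 2 - 1*0 = 2 + 0 = 2)
z = 5 (z = -1 + 6 = 5)
g(a, k) = 7 (g(a, k) = 5 + 2 = 7)
(1/g(v, -24))**2 = (1/7)**2 = 1/49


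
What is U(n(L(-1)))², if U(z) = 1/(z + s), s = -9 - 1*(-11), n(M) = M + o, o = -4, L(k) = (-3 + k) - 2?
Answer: 1/64 ≈ 0.015625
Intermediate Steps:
L(k) = -5 + k
n(M) = -4 + M (n(M) = M - 4 = -4 + M)
s = 2 (s = -9 + 11 = 2)
U(z) = 1/(2 + z) (U(z) = 1/(z + 2) = 1/(2 + z))
U(n(L(-1)))² = (1/(2 + (-4 + (-5 - 1))))² = (1/(2 + (-4 - 6)))² = (1/(2 - 10))² = (1/(-8))² = (-⅛)² = 1/64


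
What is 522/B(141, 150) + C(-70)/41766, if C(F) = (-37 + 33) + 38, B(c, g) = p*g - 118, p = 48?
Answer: 5510660/73946703 ≈ 0.074522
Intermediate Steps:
B(c, g) = -118 + 48*g (B(c, g) = 48*g - 118 = -118 + 48*g)
C(F) = 34 (C(F) = -4 + 38 = 34)
522/B(141, 150) + C(-70)/41766 = 522/(-118 + 48*150) + 34/41766 = 522/(-118 + 7200) + 34*(1/41766) = 522/7082 + 17/20883 = 522*(1/7082) + 17/20883 = 261/3541 + 17/20883 = 5510660/73946703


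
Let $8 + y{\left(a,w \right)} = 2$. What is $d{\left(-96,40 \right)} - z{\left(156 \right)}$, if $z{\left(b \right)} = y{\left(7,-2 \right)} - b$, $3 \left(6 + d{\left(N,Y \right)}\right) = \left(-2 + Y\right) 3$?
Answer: $194$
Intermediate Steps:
$y{\left(a,w \right)} = -6$ ($y{\left(a,w \right)} = -8 + 2 = -6$)
$d{\left(N,Y \right)} = -8 + Y$ ($d{\left(N,Y \right)} = -6 + \frac{\left(-2 + Y\right) 3}{3} = -6 + \frac{-6 + 3 Y}{3} = -6 + \left(-2 + Y\right) = -8 + Y$)
$z{\left(b \right)} = -6 - b$
$d{\left(-96,40 \right)} - z{\left(156 \right)} = \left(-8 + 40\right) - \left(-6 - 156\right) = 32 - \left(-6 - 156\right) = 32 - -162 = 32 + 162 = 194$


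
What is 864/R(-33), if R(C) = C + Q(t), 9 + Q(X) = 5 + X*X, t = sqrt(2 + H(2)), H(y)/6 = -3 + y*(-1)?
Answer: -864/65 ≈ -13.292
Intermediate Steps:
H(y) = -18 - 6*y (H(y) = 6*(-3 + y*(-1)) = 6*(-3 - y) = -18 - 6*y)
t = 2*I*sqrt(7) (t = sqrt(2 + (-18 - 6*2)) = sqrt(2 + (-18 - 12)) = sqrt(2 - 30) = sqrt(-28) = 2*I*sqrt(7) ≈ 5.2915*I)
Q(X) = -4 + X**2 (Q(X) = -9 + (5 + X*X) = -9 + (5 + X**2) = -4 + X**2)
R(C) = -32 + C (R(C) = C + (-4 + (2*I*sqrt(7))**2) = C + (-4 - 28) = C - 32 = -32 + C)
864/R(-33) = 864/(-32 - 33) = 864/(-65) = 864*(-1/65) = -864/65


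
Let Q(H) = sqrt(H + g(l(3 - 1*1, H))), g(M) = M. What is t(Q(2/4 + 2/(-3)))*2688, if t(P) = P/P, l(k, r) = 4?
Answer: 2688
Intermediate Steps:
Q(H) = sqrt(4 + H) (Q(H) = sqrt(H + 4) = sqrt(4 + H))
t(P) = 1
t(Q(2/4 + 2/(-3)))*2688 = 1*2688 = 2688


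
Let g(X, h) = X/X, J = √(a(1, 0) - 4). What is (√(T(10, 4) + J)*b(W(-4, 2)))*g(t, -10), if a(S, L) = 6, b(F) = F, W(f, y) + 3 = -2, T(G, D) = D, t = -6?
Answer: -5*√(4 + √2) ≈ -11.634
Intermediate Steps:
W(f, y) = -5 (W(f, y) = -3 - 2 = -5)
J = √2 (J = √(6 - 4) = √2 ≈ 1.4142)
g(X, h) = 1
(√(T(10, 4) + J)*b(W(-4, 2)))*g(t, -10) = (√(4 + √2)*(-5))*1 = -5*√(4 + √2)*1 = -5*√(4 + √2)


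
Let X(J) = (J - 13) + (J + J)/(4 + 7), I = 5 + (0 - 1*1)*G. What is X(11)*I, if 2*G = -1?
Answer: 0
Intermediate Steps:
G = -1/2 (G = (1/2)*(-1) = -1/2 ≈ -0.50000)
I = 11/2 (I = 5 + (0 - 1*1)*(-1/2) = 5 + (0 - 1)*(-1/2) = 5 - 1*(-1/2) = 5 + 1/2 = 11/2 ≈ 5.5000)
X(J) = -13 + 13*J/11 (X(J) = (-13 + J) + (2*J)/11 = (-13 + J) + (2*J)*(1/11) = (-13 + J) + 2*J/11 = -13 + 13*J/11)
X(11)*I = (-13 + (13/11)*11)*(11/2) = (-13 + 13)*(11/2) = 0*(11/2) = 0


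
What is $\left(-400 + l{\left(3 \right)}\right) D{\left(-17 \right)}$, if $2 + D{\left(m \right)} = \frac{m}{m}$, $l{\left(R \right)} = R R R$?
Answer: $373$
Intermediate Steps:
$l{\left(R \right)} = R^{3}$ ($l{\left(R \right)} = R^{2} R = R^{3}$)
$D{\left(m \right)} = -1$ ($D{\left(m \right)} = -2 + \frac{m}{m} = -2 + 1 = -1$)
$\left(-400 + l{\left(3 \right)}\right) D{\left(-17 \right)} = \left(-400 + 3^{3}\right) \left(-1\right) = \left(-400 + 27\right) \left(-1\right) = \left(-373\right) \left(-1\right) = 373$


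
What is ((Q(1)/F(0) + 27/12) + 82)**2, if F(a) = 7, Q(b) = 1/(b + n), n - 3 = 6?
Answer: 139169209/19600 ≈ 7100.5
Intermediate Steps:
n = 9 (n = 3 + 6 = 9)
Q(b) = 1/(9 + b) (Q(b) = 1/(b + 9) = 1/(9 + b))
((Q(1)/F(0) + 27/12) + 82)**2 = ((1/((9 + 1)*7) + 27/12) + 82)**2 = (((1/7)/10 + 27*(1/12)) + 82)**2 = (((1/10)*(1/7) + 9/4) + 82)**2 = ((1/70 + 9/4) + 82)**2 = (317/140 + 82)**2 = (11797/140)**2 = 139169209/19600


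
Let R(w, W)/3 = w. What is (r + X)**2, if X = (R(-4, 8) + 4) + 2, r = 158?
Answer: 23104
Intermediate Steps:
R(w, W) = 3*w
X = -6 (X = (3*(-4) + 4) + 2 = (-12 + 4) + 2 = -8 + 2 = -6)
(r + X)**2 = (158 - 6)**2 = 152**2 = 23104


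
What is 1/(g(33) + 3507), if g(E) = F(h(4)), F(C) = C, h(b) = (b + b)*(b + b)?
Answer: 1/3571 ≈ 0.00028003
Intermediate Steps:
h(b) = 4*b**2 (h(b) = (2*b)*(2*b) = 4*b**2)
g(E) = 64 (g(E) = 4*4**2 = 4*16 = 64)
1/(g(33) + 3507) = 1/(64 + 3507) = 1/3571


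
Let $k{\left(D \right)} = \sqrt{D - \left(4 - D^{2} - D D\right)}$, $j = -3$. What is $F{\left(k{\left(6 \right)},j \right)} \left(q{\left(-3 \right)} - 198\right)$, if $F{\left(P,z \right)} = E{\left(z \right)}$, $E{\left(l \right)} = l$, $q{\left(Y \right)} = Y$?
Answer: $603$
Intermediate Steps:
$k{\left(D \right)} = \sqrt{-4 + D + 2 D^{2}}$ ($k{\left(D \right)} = \sqrt{D + \left(\left(D^{2} + D^{2}\right) - 4\right)} = \sqrt{D + \left(2 D^{2} - 4\right)} = \sqrt{D + \left(-4 + 2 D^{2}\right)} = \sqrt{-4 + D + 2 D^{2}}$)
$F{\left(P,z \right)} = z$
$F{\left(k{\left(6 \right)},j \right)} \left(q{\left(-3 \right)} - 198\right) = - 3 \left(-3 - 198\right) = \left(-3\right) \left(-201\right) = 603$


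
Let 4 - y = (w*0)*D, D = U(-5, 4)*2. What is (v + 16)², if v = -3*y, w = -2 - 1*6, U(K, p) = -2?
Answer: 16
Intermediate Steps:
w = -8 (w = -2 - 6 = -8)
D = -4 (D = -2*2 = -4)
y = 4 (y = 4 - (-8*0)*(-4) = 4 - 0*(-4) = 4 - 1*0 = 4 + 0 = 4)
v = -12 (v = -3*4 = -12)
(v + 16)² = (-12 + 16)² = 4² = 16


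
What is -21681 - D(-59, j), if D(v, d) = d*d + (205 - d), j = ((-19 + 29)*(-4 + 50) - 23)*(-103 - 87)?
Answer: -6894085816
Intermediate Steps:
j = -83030 (j = (10*46 - 23)*(-190) = (460 - 23)*(-190) = 437*(-190) = -83030)
D(v, d) = 205 + d² - d (D(v, d) = d² + (205 - d) = 205 + d² - d)
-21681 - D(-59, j) = -21681 - (205 + (-83030)² - 1*(-83030)) = -21681 - (205 + 6893980900 + 83030) = -21681 - 1*6894064135 = -21681 - 6894064135 = -6894085816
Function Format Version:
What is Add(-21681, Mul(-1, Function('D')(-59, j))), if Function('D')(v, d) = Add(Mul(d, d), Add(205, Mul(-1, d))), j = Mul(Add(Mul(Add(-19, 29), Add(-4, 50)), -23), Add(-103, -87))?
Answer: -6894085816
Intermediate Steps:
j = -83030 (j = Mul(Add(Mul(10, 46), -23), -190) = Mul(Add(460, -23), -190) = Mul(437, -190) = -83030)
Function('D')(v, d) = Add(205, Pow(d, 2), Mul(-1, d)) (Function('D')(v, d) = Add(Pow(d, 2), Add(205, Mul(-1, d))) = Add(205, Pow(d, 2), Mul(-1, d)))
Add(-21681, Mul(-1, Function('D')(-59, j))) = Add(-21681, Mul(-1, Add(205, Pow(-83030, 2), Mul(-1, -83030)))) = Add(-21681, Mul(-1, Add(205, 6893980900, 83030))) = Add(-21681, Mul(-1, 6894064135)) = Add(-21681, -6894064135) = -6894085816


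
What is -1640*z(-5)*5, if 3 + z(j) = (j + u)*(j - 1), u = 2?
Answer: -123000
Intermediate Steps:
z(j) = -3 + (-1 + j)*(2 + j) (z(j) = -3 + (j + 2)*(j - 1) = -3 + (2 + j)*(-1 + j) = -3 + (-1 + j)*(2 + j))
-1640*z(-5)*5 = -1640*(-5 - 5 + (-5)²)*5 = -1640*(-5 - 5 + 25)*5 = -24600*5 = -1640*75 = -123000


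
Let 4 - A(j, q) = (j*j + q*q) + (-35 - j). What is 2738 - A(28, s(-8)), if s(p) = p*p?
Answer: 7551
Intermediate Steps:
s(p) = p**2
A(j, q) = 39 + j - j**2 - q**2 (A(j, q) = 4 - ((j*j + q*q) + (-35 - j)) = 4 - ((j**2 + q**2) + (-35 - j)) = 4 - (-35 + j**2 + q**2 - j) = 4 + (35 + j - j**2 - q**2) = 39 + j - j**2 - q**2)
2738 - A(28, s(-8)) = 2738 - (39 + 28 - 1*28**2 - ((-8)**2)**2) = 2738 - (39 + 28 - 1*784 - 1*64**2) = 2738 - (39 + 28 - 784 - 1*4096) = 2738 - (39 + 28 - 784 - 4096) = 2738 - 1*(-4813) = 2738 + 4813 = 7551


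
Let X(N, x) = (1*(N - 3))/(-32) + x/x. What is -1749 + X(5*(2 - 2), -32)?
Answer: -55933/32 ≈ -1747.9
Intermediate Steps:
X(N, x) = 35/32 - N/32 (X(N, x) = (1*(-3 + N))*(-1/32) + 1 = (-3 + N)*(-1/32) + 1 = (3/32 - N/32) + 1 = 35/32 - N/32)
-1749 + X(5*(2 - 2), -32) = -1749 + (35/32 - 5*(2 - 2)/32) = -1749 + (35/32 - 5*0/32) = -1749 + (35/32 - 1/32*0) = -1749 + (35/32 + 0) = -1749 + 35/32 = -55933/32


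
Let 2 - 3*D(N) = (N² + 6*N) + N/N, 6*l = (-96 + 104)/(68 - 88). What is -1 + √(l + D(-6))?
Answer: -1 + 2*√15/15 ≈ -0.48360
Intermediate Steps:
l = -1/15 (l = ((-96 + 104)/(68 - 88))/6 = (8/(-20))/6 = (8*(-1/20))/6 = (⅙)*(-⅖) = -1/15 ≈ -0.066667)
D(N) = ⅓ - 2*N - N²/3 (D(N) = ⅔ - ((N² + 6*N) + N/N)/3 = ⅔ - ((N² + 6*N) + 1)/3 = ⅔ - (1 + N² + 6*N)/3 = ⅔ + (-⅓ - 2*N - N²/3) = ⅓ - 2*N - N²/3)
-1 + √(l + D(-6)) = -1 + √(-1/15 + (⅓ - 2*(-6) - ⅓*(-6)²)) = -1 + √(-1/15 + (⅓ + 12 - ⅓*36)) = -1 + √(-1/15 + (⅓ + 12 - 12)) = -1 + √(-1/15 + ⅓) = -1 + √(4/15) = -1 + 2*√15/15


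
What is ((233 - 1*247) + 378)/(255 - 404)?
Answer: -364/149 ≈ -2.4430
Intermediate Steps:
((233 - 1*247) + 378)/(255 - 404) = ((233 - 247) + 378)/(-149) = (-14 + 378)*(-1/149) = 364*(-1/149) = -364/149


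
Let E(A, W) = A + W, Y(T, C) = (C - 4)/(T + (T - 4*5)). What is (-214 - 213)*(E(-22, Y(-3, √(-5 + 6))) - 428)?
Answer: 4994619/26 ≈ 1.9210e+5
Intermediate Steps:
Y(T, C) = (-4 + C)/(-20 + 2*T) (Y(T, C) = (-4 + C)/(T + (T - 20)) = (-4 + C)/(T + (-20 + T)) = (-4 + C)/(-20 + 2*T))
(-214 - 213)*(E(-22, Y(-3, √(-5 + 6))) - 428) = (-214 - 213)*((-22 + (-4 + √(-5 + 6))/(2*(-10 - 3))) - 428) = -427*((-22 + (½)*(-4 + √1)/(-13)) - 428) = -427*((-22 + (½)*(-1/13)*(-4 + 1)) - 428) = -427*((-22 + (½)*(-1/13)*(-3)) - 428) = -427*((-22 + 3/26) - 428) = -427*(-569/26 - 428) = -427*(-11697/26) = 4994619/26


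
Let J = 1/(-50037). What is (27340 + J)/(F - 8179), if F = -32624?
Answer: -1368011579/2041659711 ≈ -0.67005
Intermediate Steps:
J = -1/50037 ≈ -1.9985e-5
(27340 + J)/(F - 8179) = (27340 - 1/50037)/(-32624 - 8179) = (1368011579/50037)/(-40803) = (1368011579/50037)*(-1/40803) = -1368011579/2041659711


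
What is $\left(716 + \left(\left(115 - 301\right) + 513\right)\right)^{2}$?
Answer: $1087849$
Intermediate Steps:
$\left(716 + \left(\left(115 - 301\right) + 513\right)\right)^{2} = \left(716 + \left(-186 + 513\right)\right)^{2} = \left(716 + 327\right)^{2} = 1043^{2} = 1087849$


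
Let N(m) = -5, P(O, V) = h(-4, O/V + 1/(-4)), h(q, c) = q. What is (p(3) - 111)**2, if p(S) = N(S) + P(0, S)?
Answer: 14400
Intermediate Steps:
P(O, V) = -4
p(S) = -9 (p(S) = -5 - 4 = -9)
(p(3) - 111)**2 = (-9 - 111)**2 = (-120)**2 = 14400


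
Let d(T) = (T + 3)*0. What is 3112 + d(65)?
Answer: 3112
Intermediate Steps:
d(T) = 0 (d(T) = (3 + T)*0 = 0)
3112 + d(65) = 3112 + 0 = 3112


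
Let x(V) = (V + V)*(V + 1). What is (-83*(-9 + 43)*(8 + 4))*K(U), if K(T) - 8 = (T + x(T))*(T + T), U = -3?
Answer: 1557744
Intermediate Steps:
x(V) = 2*V*(1 + V) (x(V) = (2*V)*(1 + V) = 2*V*(1 + V))
K(T) = 8 + 2*T*(T + 2*T*(1 + T)) (K(T) = 8 + (T + 2*T*(1 + T))*(T + T) = 8 + (T + 2*T*(1 + T))*(2*T) = 8 + 2*T*(T + 2*T*(1 + T)))
(-83*(-9 + 43)*(8 + 4))*K(U) = (-83*(-9 + 43)*(8 + 4))*(8 + 4*(-3)³ + 6*(-3)²) = (-2822*12)*(8 + 4*(-27) + 6*9) = (-83*408)*(8 - 108 + 54) = -33864*(-46) = 1557744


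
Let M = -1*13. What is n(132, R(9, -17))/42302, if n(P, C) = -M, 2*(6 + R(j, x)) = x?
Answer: 1/3254 ≈ 0.00030731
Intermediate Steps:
M = -13
R(j, x) = -6 + x/2
n(P, C) = 13 (n(P, C) = -1*(-13) = 13)
n(132, R(9, -17))/42302 = 13/42302 = 13*(1/42302) = 1/3254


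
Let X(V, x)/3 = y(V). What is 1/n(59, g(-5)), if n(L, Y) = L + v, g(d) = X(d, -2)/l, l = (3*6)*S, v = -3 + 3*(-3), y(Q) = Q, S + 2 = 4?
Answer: 1/47 ≈ 0.021277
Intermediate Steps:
S = 2 (S = -2 + 4 = 2)
v = -12 (v = -3 - 9 = -12)
l = 36 (l = (3*6)*2 = 18*2 = 36)
X(V, x) = 3*V
g(d) = d/12 (g(d) = (3*d)/36 = (3*d)*(1/36) = d/12)
n(L, Y) = -12 + L (n(L, Y) = L - 12 = -12 + L)
1/n(59, g(-5)) = 1/(-12 + 59) = 1/47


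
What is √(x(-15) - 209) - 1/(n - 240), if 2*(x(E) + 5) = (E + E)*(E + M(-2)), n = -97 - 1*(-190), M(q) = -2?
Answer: 1/147 + √41 ≈ 6.4099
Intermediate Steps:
n = 93 (n = -97 + 190 = 93)
x(E) = -5 + E*(-2 + E) (x(E) = -5 + ((E + E)*(E - 2))/2 = -5 + ((2*E)*(-2 + E))/2 = -5 + (2*E*(-2 + E))/2 = -5 + E*(-2 + E))
√(x(-15) - 209) - 1/(n - 240) = √((-5 + (-15)² - 2*(-15)) - 209) - 1/(93 - 240) = √((-5 + 225 + 30) - 209) - 1/(-147) = √(250 - 209) - 1*(-1/147) = √41 + 1/147 = 1/147 + √41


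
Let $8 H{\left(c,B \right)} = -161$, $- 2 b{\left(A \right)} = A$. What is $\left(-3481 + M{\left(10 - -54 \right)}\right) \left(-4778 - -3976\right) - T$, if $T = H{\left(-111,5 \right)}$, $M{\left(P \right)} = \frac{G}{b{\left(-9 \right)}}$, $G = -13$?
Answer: $\frac{201175129}{72} \approx 2.7941 \cdot 10^{6}$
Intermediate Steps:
$b{\left(A \right)} = - \frac{A}{2}$
$M{\left(P \right)} = - \frac{26}{9}$ ($M{\left(P \right)} = - \frac{13}{\left(- \frac{1}{2}\right) \left(-9\right)} = - \frac{13}{\frac{9}{2}} = \left(-13\right) \frac{2}{9} = - \frac{26}{9}$)
$H{\left(c,B \right)} = - \frac{161}{8}$ ($H{\left(c,B \right)} = \frac{1}{8} \left(-161\right) = - \frac{161}{8}$)
$T = - \frac{161}{8} \approx -20.125$
$\left(-3481 + M{\left(10 - -54 \right)}\right) \left(-4778 - -3976\right) - T = \left(-3481 - \frac{26}{9}\right) \left(-4778 - -3976\right) - - \frac{161}{8} = - \frac{31355 \left(-4778 + 3976\right)}{9} + \frac{161}{8} = \left(- \frac{31355}{9}\right) \left(-802\right) + \frac{161}{8} = \frac{25146710}{9} + \frac{161}{8} = \frac{201175129}{72}$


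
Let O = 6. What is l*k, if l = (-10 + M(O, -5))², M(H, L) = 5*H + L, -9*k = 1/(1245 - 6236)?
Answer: 25/4991 ≈ 0.0050090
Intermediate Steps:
k = 1/44919 (k = -1/(9*(1245 - 6236)) = -⅑/(-4991) = -⅑*(-1/4991) = 1/44919 ≈ 2.2262e-5)
M(H, L) = L + 5*H
l = 225 (l = (-10 + (-5 + 5*6))² = (-10 + (-5 + 30))² = (-10 + 25)² = 15² = 225)
l*k = 225*(1/44919) = 25/4991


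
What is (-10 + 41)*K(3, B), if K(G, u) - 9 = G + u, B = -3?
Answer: 279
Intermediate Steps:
K(G, u) = 9 + G + u (K(G, u) = 9 + (G + u) = 9 + G + u)
(-10 + 41)*K(3, B) = (-10 + 41)*(9 + 3 - 3) = 31*9 = 279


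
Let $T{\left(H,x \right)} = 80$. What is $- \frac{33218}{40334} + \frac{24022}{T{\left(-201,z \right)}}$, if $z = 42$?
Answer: $\frac{241561477}{806680} \approx 299.45$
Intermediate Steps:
$- \frac{33218}{40334} + \frac{24022}{T{\left(-201,z \right)}} = - \frac{33218}{40334} + \frac{24022}{80} = \left(-33218\right) \frac{1}{40334} + 24022 \cdot \frac{1}{80} = - \frac{16609}{20167} + \frac{12011}{40} = \frac{241561477}{806680}$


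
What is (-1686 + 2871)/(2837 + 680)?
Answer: 1185/3517 ≈ 0.33694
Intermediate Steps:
(-1686 + 2871)/(2837 + 680) = 1185/3517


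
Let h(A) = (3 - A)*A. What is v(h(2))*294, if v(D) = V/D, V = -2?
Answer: -294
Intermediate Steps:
h(A) = A*(3 - A)
v(D) = -2/D
v(h(2))*294 = -2*1/(2*(3 - 1*2))*294 = -2*1/(2*(3 - 2))*294 = -2/(2*1)*294 = -2/2*294 = -2*½*294 = -1*294 = -294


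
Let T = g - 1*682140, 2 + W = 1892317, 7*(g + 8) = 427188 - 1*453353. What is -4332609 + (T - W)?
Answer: -48375669/7 ≈ -6.9108e+6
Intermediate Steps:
g = -26221/7 (g = -8 + (427188 - 1*453353)/7 = -8 + (427188 - 453353)/7 = -8 + (1/7)*(-26165) = -8 - 26165/7 = -26221/7 ≈ -3745.9)
W = 1892315 (W = -2 + 1892317 = 1892315)
T = -4801201/7 (T = -26221/7 - 1*682140 = -26221/7 - 682140 = -4801201/7 ≈ -6.8589e+5)
-4332609 + (T - W) = -4332609 + (-4801201/7 - 1*1892315) = -4332609 + (-4801201/7 - 1892315) = -4332609 - 18047406/7 = -48375669/7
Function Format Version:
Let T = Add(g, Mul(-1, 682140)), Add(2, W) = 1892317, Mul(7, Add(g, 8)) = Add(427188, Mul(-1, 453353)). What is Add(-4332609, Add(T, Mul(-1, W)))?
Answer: Rational(-48375669, 7) ≈ -6.9108e+6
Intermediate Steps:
g = Rational(-26221, 7) (g = Add(-8, Mul(Rational(1, 7), Add(427188, Mul(-1, 453353)))) = Add(-8, Mul(Rational(1, 7), Add(427188, -453353))) = Add(-8, Mul(Rational(1, 7), -26165)) = Add(-8, Rational(-26165, 7)) = Rational(-26221, 7) ≈ -3745.9)
W = 1892315 (W = Add(-2, 1892317) = 1892315)
T = Rational(-4801201, 7) (T = Add(Rational(-26221, 7), Mul(-1, 682140)) = Add(Rational(-26221, 7), -682140) = Rational(-4801201, 7) ≈ -6.8589e+5)
Add(-4332609, Add(T, Mul(-1, W))) = Add(-4332609, Add(Rational(-4801201, 7), Mul(-1, 1892315))) = Add(-4332609, Add(Rational(-4801201, 7), -1892315)) = Add(-4332609, Rational(-18047406, 7)) = Rational(-48375669, 7)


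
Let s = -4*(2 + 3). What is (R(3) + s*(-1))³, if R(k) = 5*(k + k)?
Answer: 125000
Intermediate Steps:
R(k) = 10*k (R(k) = 5*(2*k) = 10*k)
s = -20 (s = -4*5 = -20)
(R(3) + s*(-1))³ = (10*3 - 20*(-1))³ = (30 + 20)³ = 50³ = 125000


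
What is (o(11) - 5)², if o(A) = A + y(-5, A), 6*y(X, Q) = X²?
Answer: 3721/36 ≈ 103.36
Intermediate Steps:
y(X, Q) = X²/6
o(A) = 25/6 + A (o(A) = A + (⅙)*(-5)² = A + (⅙)*25 = A + 25/6 = 25/6 + A)
(o(11) - 5)² = ((25/6 + 11) - 5)² = (91/6 - 5)² = (61/6)² = 3721/36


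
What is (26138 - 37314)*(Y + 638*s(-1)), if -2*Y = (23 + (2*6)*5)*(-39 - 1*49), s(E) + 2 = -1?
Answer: -19423888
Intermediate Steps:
s(E) = -3 (s(E) = -2 - 1 = -3)
Y = 3652 (Y = -(23 + (2*6)*5)*(-39 - 1*49)/2 = -(23 + 12*5)*(-39 - 49)/2 = -(23 + 60)*(-88)/2 = -83*(-88)/2 = -1/2*(-7304) = 3652)
(26138 - 37314)*(Y + 638*s(-1)) = (26138 - 37314)*(3652 + 638*(-3)) = -11176*(3652 - 1914) = -11176*1738 = -19423888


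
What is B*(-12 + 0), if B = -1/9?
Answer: 4/3 ≈ 1.3333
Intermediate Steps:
B = -1/9 (B = -1*1/9 = -1/9 ≈ -0.11111)
B*(-12 + 0) = -(-12 + 0)/9 = -1/9*(-12) = 4/3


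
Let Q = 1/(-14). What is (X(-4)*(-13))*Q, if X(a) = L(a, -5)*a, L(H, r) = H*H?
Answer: -416/7 ≈ -59.429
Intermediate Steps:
L(H, r) = H**2
Q = -1/14 ≈ -0.071429
X(a) = a**3 (X(a) = a**2*a = a**3)
(X(-4)*(-13))*Q = ((-4)**3*(-13))*(-1/14) = -64*(-13)*(-1/14) = 832*(-1/14) = -416/7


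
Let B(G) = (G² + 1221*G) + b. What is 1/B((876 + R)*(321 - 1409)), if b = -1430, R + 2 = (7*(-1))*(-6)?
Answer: 1/992010645866 ≈ 1.0081e-12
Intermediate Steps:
R = 40 (R = -2 + (7*(-1))*(-6) = -2 - 7*(-6) = -2 + 42 = 40)
B(G) = -1430 + G² + 1221*G (B(G) = (G² + 1221*G) - 1430 = -1430 + G² + 1221*G)
1/B((876 + R)*(321 - 1409)) = 1/(-1430 + ((876 + 40)*(321 - 1409))² + 1221*((876 + 40)*(321 - 1409))) = 1/(-1430 + (916*(-1088))² + 1221*(916*(-1088))) = 1/(-1430 + (-996608)² + 1221*(-996608)) = 1/(-1430 + 993227505664 - 1216858368) = 1/992010645866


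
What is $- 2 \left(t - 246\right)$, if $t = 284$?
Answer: $-76$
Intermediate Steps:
$- 2 \left(t - 246\right) = - 2 \left(284 - 246\right) = \left(-2\right) 38 = -76$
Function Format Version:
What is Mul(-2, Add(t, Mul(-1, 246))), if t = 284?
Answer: -76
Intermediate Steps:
Mul(-2, Add(t, Mul(-1, 246))) = Mul(-2, Add(284, Mul(-1, 246))) = Mul(-2, Add(284, -246)) = Mul(-2, 38) = -76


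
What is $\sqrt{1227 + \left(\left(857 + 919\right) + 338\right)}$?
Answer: $\sqrt{3341} \approx 57.801$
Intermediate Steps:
$\sqrt{1227 + \left(\left(857 + 919\right) + 338\right)} = \sqrt{1227 + \left(1776 + 338\right)} = \sqrt{1227 + 2114} = \sqrt{3341}$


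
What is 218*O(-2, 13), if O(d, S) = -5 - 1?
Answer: -1308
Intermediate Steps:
O(d, S) = -6
218*O(-2, 13) = 218*(-6) = -1308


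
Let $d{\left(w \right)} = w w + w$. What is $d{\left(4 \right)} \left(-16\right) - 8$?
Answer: $-328$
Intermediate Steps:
$d{\left(w \right)} = w + w^{2}$ ($d{\left(w \right)} = w^{2} + w = w + w^{2}$)
$d{\left(4 \right)} \left(-16\right) - 8 = 4 \left(1 + 4\right) \left(-16\right) - 8 = 4 \cdot 5 \left(-16\right) - 8 = 20 \left(-16\right) - 8 = -320 - 8 = -328$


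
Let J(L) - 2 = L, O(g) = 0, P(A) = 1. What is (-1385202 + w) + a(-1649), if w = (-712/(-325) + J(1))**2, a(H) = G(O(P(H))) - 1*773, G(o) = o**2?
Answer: -146390763406/105625 ≈ -1.3859e+6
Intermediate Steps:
J(L) = 2 + L
a(H) = -773 (a(H) = 0**2 - 1*773 = 0 - 773 = -773)
w = 2845969/105625 (w = (-712/(-325) + (2 + 1))**2 = (-712*(-1/325) + 3)**2 = (712/325 + 3)**2 = (1687/325)**2 = 2845969/105625 ≈ 26.944)
(-1385202 + w) + a(-1649) = (-1385202 + 2845969/105625) - 773 = -146309115281/105625 - 773 = -146390763406/105625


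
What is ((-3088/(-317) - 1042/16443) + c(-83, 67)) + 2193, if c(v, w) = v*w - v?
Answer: -17072390165/5212431 ≈ -3275.3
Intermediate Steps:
c(v, w) = -v + v*w
((-3088/(-317) - 1042/16443) + c(-83, 67)) + 2193 = ((-3088/(-317) - 1042/16443) - 83*(-1 + 67)) + 2193 = ((-3088*(-1/317) - 1042*1/16443) - 83*66) + 2193 = ((3088/317 - 1042/16443) - 5478) + 2193 = (50445670/5212431 - 5478) + 2193 = -28503251348/5212431 + 2193 = -17072390165/5212431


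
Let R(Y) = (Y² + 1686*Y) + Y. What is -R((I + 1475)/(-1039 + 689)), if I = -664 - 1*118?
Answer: 8340849/2500 ≈ 3336.3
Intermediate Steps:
I = -782 (I = -664 - 118 = -782)
R(Y) = Y² + 1687*Y
-R((I + 1475)/(-1039 + 689)) = -(-782 + 1475)/(-1039 + 689)*(1687 + (-782 + 1475)/(-1039 + 689)) = -693/(-350)*(1687 + 693/(-350)) = -693*(-1/350)*(1687 + 693*(-1/350)) = -(-99)*(1687 - 99/50)/50 = -(-99)*84251/(50*50) = -1*(-8340849/2500) = 8340849/2500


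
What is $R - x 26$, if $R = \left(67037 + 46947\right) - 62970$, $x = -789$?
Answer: $71528$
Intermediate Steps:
$R = 51014$ ($R = 113984 - 62970 = 51014$)
$R - x 26 = 51014 - \left(-789\right) 26 = 51014 - -20514 = 51014 + 20514 = 71528$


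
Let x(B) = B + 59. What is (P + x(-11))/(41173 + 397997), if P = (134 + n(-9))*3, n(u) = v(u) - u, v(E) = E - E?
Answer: 159/146390 ≈ 0.0010861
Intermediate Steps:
v(E) = 0
n(u) = -u (n(u) = 0 - u = -u)
x(B) = 59 + B
P = 429 (P = (134 - 1*(-9))*3 = (134 + 9)*3 = 143*3 = 429)
(P + x(-11))/(41173 + 397997) = (429 + (59 - 11))/(41173 + 397997) = (429 + 48)/439170 = 477*(1/439170) = 159/146390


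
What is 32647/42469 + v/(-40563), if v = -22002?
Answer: 752887733/574223349 ≈ 1.3111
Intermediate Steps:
32647/42469 + v/(-40563) = 32647/42469 - 22002/(-40563) = 32647*(1/42469) - 22002*(-1/40563) = 32647/42469 + 7334/13521 = 752887733/574223349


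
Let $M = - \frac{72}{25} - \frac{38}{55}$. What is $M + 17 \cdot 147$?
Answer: $\frac{686243}{275} \approx 2495.4$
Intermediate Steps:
$M = - \frac{982}{275}$ ($M = \left(-72\right) \frac{1}{25} - \frac{38}{55} = - \frac{72}{25} - \frac{38}{55} = - \frac{982}{275} \approx -3.5709$)
$M + 17 \cdot 147 = - \frac{982}{275} + 17 \cdot 147 = - \frac{982}{275} + 2499 = \frac{686243}{275}$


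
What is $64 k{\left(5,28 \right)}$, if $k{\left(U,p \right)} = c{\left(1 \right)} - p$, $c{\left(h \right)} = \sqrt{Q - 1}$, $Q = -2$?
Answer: $-1792 + 64 i \sqrt{3} \approx -1792.0 + 110.85 i$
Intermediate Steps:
$c{\left(h \right)} = i \sqrt{3}$ ($c{\left(h \right)} = \sqrt{-2 - 1} = \sqrt{-3} = i \sqrt{3}$)
$k{\left(U,p \right)} = - p + i \sqrt{3}$ ($k{\left(U,p \right)} = i \sqrt{3} - p = - p + i \sqrt{3}$)
$64 k{\left(5,28 \right)} = 64 \left(\left(-1\right) 28 + i \sqrt{3}\right) = 64 \left(-28 + i \sqrt{3}\right) = -1792 + 64 i \sqrt{3}$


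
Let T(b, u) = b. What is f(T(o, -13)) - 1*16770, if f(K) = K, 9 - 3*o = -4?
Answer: -50297/3 ≈ -16766.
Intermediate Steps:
o = 13/3 (o = 3 - 1/3*(-4) = 3 + 4/3 = 13/3 ≈ 4.3333)
f(T(o, -13)) - 1*16770 = 13/3 - 1*16770 = 13/3 - 16770 = -50297/3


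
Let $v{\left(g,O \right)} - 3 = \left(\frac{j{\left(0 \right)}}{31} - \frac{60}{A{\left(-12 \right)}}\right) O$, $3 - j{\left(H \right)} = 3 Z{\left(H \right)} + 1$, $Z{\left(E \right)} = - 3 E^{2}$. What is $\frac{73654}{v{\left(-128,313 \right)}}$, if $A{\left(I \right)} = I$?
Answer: $\frac{1141637}{24617} \approx 46.376$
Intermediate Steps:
$j{\left(H \right)} = 2 + 9 H^{2}$ ($j{\left(H \right)} = 3 - \left(3 \left(- 3 H^{2}\right) + 1\right) = 3 - \left(- 9 H^{2} + 1\right) = 3 - \left(1 - 9 H^{2}\right) = 3 + \left(-1 + 9 H^{2}\right) = 2 + 9 H^{2}$)
$v{\left(g,O \right)} = 3 + \frac{157 O}{31}$ ($v{\left(g,O \right)} = 3 + \left(\frac{2 + 9 \cdot 0^{2}}{31} - \frac{60}{-12}\right) O = 3 + \left(\left(2 + 9 \cdot 0\right) \frac{1}{31} - -5\right) O = 3 + \left(\left(2 + 0\right) \frac{1}{31} + 5\right) O = 3 + \left(2 \cdot \frac{1}{31} + 5\right) O = 3 + \left(\frac{2}{31} + 5\right) O = 3 + \frac{157 O}{31}$)
$\frac{73654}{v{\left(-128,313 \right)}} = \frac{73654}{3 + \frac{157}{31} \cdot 313} = \frac{73654}{3 + \frac{49141}{31}} = \frac{73654}{\frac{49234}{31}} = 73654 \cdot \frac{31}{49234} = \frac{1141637}{24617}$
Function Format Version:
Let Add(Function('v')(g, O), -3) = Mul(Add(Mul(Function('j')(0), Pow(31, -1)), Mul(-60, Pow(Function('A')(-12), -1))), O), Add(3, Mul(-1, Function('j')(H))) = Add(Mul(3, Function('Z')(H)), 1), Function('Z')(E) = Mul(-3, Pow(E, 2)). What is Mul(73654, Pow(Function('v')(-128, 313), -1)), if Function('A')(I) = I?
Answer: Rational(1141637, 24617) ≈ 46.376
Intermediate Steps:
Function('j')(H) = Add(2, Mul(9, Pow(H, 2))) (Function('j')(H) = Add(3, Mul(-1, Add(Mul(3, Mul(-3, Pow(H, 2))), 1))) = Add(3, Mul(-1, Add(Mul(-9, Pow(H, 2)), 1))) = Add(3, Mul(-1, Add(1, Mul(-9, Pow(H, 2))))) = Add(3, Add(-1, Mul(9, Pow(H, 2)))) = Add(2, Mul(9, Pow(H, 2))))
Function('v')(g, O) = Add(3, Mul(Rational(157, 31), O)) (Function('v')(g, O) = Add(3, Mul(Add(Mul(Add(2, Mul(9, Pow(0, 2))), Pow(31, -1)), Mul(-60, Pow(-12, -1))), O)) = Add(3, Mul(Add(Mul(Add(2, Mul(9, 0)), Rational(1, 31)), Mul(-60, Rational(-1, 12))), O)) = Add(3, Mul(Add(Mul(Add(2, 0), Rational(1, 31)), 5), O)) = Add(3, Mul(Add(Mul(2, Rational(1, 31)), 5), O)) = Add(3, Mul(Add(Rational(2, 31), 5), O)) = Add(3, Mul(Rational(157, 31), O)))
Mul(73654, Pow(Function('v')(-128, 313), -1)) = Mul(73654, Pow(Add(3, Mul(Rational(157, 31), 313)), -1)) = Mul(73654, Pow(Add(3, Rational(49141, 31)), -1)) = Mul(73654, Pow(Rational(49234, 31), -1)) = Mul(73654, Rational(31, 49234)) = Rational(1141637, 24617)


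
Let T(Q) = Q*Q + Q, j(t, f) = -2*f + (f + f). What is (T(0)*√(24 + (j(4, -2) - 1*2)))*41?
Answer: 0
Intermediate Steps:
j(t, f) = 0 (j(t, f) = -2*f + 2*f = 0)
T(Q) = Q + Q² (T(Q) = Q² + Q = Q + Q²)
(T(0)*√(24 + (j(4, -2) - 1*2)))*41 = ((0*(1 + 0))*√(24 + (0 - 1*2)))*41 = ((0*1)*√(24 + (0 - 2)))*41 = (0*√(24 - 2))*41 = (0*√22)*41 = 0*41 = 0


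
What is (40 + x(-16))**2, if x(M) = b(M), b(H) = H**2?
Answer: 87616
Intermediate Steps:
x(M) = M**2
(40 + x(-16))**2 = (40 + (-16)**2)**2 = (40 + 256)**2 = 296**2 = 87616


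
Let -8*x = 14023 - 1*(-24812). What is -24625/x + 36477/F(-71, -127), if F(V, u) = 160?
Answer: 289620859/1242720 ≈ 233.05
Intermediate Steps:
x = -38835/8 (x = -(14023 - 1*(-24812))/8 = -(14023 + 24812)/8 = -⅛*38835 = -38835/8 ≈ -4854.4)
-24625/x + 36477/F(-71, -127) = -24625/(-38835/8) + 36477/160 = -24625*(-8/38835) + 36477*(1/160) = 39400/7767 + 36477/160 = 289620859/1242720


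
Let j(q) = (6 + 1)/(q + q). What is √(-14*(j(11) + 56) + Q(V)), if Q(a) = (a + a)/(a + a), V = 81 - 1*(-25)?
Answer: I*√95282/11 ≈ 28.062*I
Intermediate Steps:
V = 106 (V = 81 + 25 = 106)
j(q) = 7/(2*q) (j(q) = 7/((2*q)) = 7*(1/(2*q)) = 7/(2*q))
Q(a) = 1 (Q(a) = (2*a)/((2*a)) = (2*a)*(1/(2*a)) = 1)
√(-14*(j(11) + 56) + Q(V)) = √(-14*((7/2)/11 + 56) + 1) = √(-14*((7/2)*(1/11) + 56) + 1) = √(-14*(7/22 + 56) + 1) = √(-14*1239/22 + 1) = √(-8673/11 + 1) = √(-8662/11) = I*√95282/11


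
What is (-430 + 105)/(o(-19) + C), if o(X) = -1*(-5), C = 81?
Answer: -325/86 ≈ -3.7791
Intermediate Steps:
o(X) = 5
(-430 + 105)/(o(-19) + C) = (-430 + 105)/(5 + 81) = -325/86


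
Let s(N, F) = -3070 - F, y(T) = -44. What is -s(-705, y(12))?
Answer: 3026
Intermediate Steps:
-s(-705, y(12)) = -(-3070 - 1*(-44)) = -(-3070 + 44) = -1*(-3026) = 3026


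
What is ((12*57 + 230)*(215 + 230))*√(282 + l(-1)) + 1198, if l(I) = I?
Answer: 1198 + 406730*√281 ≈ 6.8192e+6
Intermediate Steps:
((12*57 + 230)*(215 + 230))*√(282 + l(-1)) + 1198 = ((12*57 + 230)*(215 + 230))*√(282 - 1) + 1198 = ((684 + 230)*445)*√281 + 1198 = (914*445)*√281 + 1198 = 406730*√281 + 1198 = 1198 + 406730*√281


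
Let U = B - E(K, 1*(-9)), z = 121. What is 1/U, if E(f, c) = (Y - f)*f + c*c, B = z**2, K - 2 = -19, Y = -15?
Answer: 1/14594 ≈ 6.8521e-5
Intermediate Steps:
K = -17 (K = 2 - 19 = -17)
B = 14641 (B = 121**2 = 14641)
E(f, c) = c**2 + f*(-15 - f) (E(f, c) = (-15 - f)*f + c*c = f*(-15 - f) + c**2 = c**2 + f*(-15 - f))
U = 14594 (U = 14641 - ((1*(-9))**2 - 1*(-17)**2 - 15*(-17)) = 14641 - ((-9)**2 - 1*289 + 255) = 14641 - (81 - 289 + 255) = 14641 - 1*47 = 14641 - 47 = 14594)
1/U = 1/14594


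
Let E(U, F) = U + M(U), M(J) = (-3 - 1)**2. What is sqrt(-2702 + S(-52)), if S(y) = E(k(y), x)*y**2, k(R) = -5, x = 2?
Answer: sqrt(27042) ≈ 164.44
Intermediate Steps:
M(J) = 16 (M(J) = (-4)**2 = 16)
E(U, F) = 16 + U (E(U, F) = U + 16 = 16 + U)
S(y) = 11*y**2 (S(y) = (16 - 5)*y**2 = 11*y**2)
sqrt(-2702 + S(-52)) = sqrt(-2702 + 11*(-52)**2) = sqrt(-2702 + 11*2704) = sqrt(-2702 + 29744) = sqrt(27042)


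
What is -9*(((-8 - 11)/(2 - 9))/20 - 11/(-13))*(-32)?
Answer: 128664/455 ≈ 282.78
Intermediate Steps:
-9*(((-8 - 11)/(2 - 9))/20 - 11/(-13))*(-32) = -9*(-19/(-7)*(1/20) - 11*(-1/13))*(-32) = -9*(-19*(-⅐)*(1/20) + 11/13)*(-32) = -9*((19/7)*(1/20) + 11/13)*(-32) = -9*(19/140 + 11/13)*(-32) = -9*1787/1820*(-32) = -16083/1820*(-32) = 128664/455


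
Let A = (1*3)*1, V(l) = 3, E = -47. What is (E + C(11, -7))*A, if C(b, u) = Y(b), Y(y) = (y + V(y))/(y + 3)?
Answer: -138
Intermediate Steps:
Y(y) = 1 (Y(y) = (y + 3)/(y + 3) = (3 + y)/(3 + y) = 1)
C(b, u) = 1
A = 3 (A = 3*1 = 3)
(E + C(11, -7))*A = (-47 + 1)*3 = -46*3 = -138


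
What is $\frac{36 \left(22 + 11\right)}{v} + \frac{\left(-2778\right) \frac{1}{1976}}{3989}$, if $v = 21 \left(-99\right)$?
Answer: $- \frac{15774251}{27587924} \approx -0.57178$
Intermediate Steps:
$v = -2079$
$\frac{36 \left(22 + 11\right)}{v} + \frac{\left(-2778\right) \frac{1}{1976}}{3989} = \frac{36 \left(22 + 11\right)}{-2079} + \frac{\left(-2778\right) \frac{1}{1976}}{3989} = 36 \cdot 33 \left(- \frac{1}{2079}\right) + \left(-2778\right) \frac{1}{1976} \cdot \frac{1}{3989} = 1188 \left(- \frac{1}{2079}\right) - \frac{1389}{3941132} = - \frac{4}{7} - \frac{1389}{3941132} = - \frac{15774251}{27587924}$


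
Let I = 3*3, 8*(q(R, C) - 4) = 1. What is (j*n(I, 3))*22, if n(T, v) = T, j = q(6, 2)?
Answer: 3267/4 ≈ 816.75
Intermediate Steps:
q(R, C) = 33/8 (q(R, C) = 4 + (⅛)*1 = 4 + ⅛ = 33/8)
j = 33/8 ≈ 4.1250
I = 9
(j*n(I, 3))*22 = ((33/8)*9)*22 = (297/8)*22 = 3267/4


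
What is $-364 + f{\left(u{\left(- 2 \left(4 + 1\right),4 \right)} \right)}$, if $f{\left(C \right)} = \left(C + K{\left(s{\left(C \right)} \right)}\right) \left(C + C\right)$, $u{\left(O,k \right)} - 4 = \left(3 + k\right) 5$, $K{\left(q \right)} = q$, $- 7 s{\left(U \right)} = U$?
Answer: $\frac{15704}{7} \approx 2243.4$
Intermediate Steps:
$s{\left(U \right)} = - \frac{U}{7}$
$u{\left(O,k \right)} = 19 + 5 k$ ($u{\left(O,k \right)} = 4 + \left(3 + k\right) 5 = 4 + \left(15 + 5 k\right) = 19 + 5 k$)
$f{\left(C \right)} = \frac{12 C^{2}}{7}$ ($f{\left(C \right)} = \left(C - \frac{C}{7}\right) \left(C + C\right) = \frac{6 C}{7} \cdot 2 C = \frac{12 C^{2}}{7}$)
$-364 + f{\left(u{\left(- 2 \left(4 + 1\right),4 \right)} \right)} = -364 + \frac{12 \left(19 + 5 \cdot 4\right)^{2}}{7} = -364 + \frac{12 \left(19 + 20\right)^{2}}{7} = -364 + \frac{12 \cdot 39^{2}}{7} = -364 + \frac{12}{7} \cdot 1521 = -364 + \frac{18252}{7} = \frac{15704}{7}$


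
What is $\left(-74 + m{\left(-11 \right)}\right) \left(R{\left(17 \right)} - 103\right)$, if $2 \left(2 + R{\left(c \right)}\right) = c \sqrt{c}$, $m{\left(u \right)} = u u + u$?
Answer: $-3780 + 306 \sqrt{17} \approx -2518.3$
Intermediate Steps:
$m{\left(u \right)} = u + u^{2}$ ($m{\left(u \right)} = u^{2} + u = u + u^{2}$)
$R{\left(c \right)} = -2 + \frac{c^{\frac{3}{2}}}{2}$ ($R{\left(c \right)} = -2 + \frac{c \sqrt{c}}{2} = -2 + \frac{c^{\frac{3}{2}}}{2}$)
$\left(-74 + m{\left(-11 \right)}\right) \left(R{\left(17 \right)} - 103\right) = \left(-74 - 11 \left(1 - 11\right)\right) \left(\left(-2 + \frac{17^{\frac{3}{2}}}{2}\right) - 103\right) = \left(-74 - -110\right) \left(\left(-2 + \frac{17 \sqrt{17}}{2}\right) - 103\right) = \left(-74 + 110\right) \left(\left(-2 + \frac{17 \sqrt{17}}{2}\right) - 103\right) = 36 \left(-105 + \frac{17 \sqrt{17}}{2}\right) = -3780 + 306 \sqrt{17}$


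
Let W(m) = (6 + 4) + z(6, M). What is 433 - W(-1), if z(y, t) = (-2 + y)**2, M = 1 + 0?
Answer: 407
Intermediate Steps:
M = 1
W(m) = 26 (W(m) = (6 + 4) + (-2 + 6)**2 = 10 + 4**2 = 10 + 16 = 26)
433 - W(-1) = 433 - 1*26 = 433 - 26 = 407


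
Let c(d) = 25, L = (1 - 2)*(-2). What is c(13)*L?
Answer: 50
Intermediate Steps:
L = 2 (L = -1*(-2) = 2)
c(13)*L = 25*2 = 50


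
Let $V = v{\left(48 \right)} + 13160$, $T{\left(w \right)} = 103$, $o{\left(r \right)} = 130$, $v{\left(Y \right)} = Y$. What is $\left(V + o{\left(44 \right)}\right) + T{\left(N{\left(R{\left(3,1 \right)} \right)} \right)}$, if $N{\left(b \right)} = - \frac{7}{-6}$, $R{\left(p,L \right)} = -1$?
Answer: $13441$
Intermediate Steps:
$N{\left(b \right)} = \frac{7}{6}$ ($N{\left(b \right)} = \left(-7\right) \left(- \frac{1}{6}\right) = \frac{7}{6}$)
$V = 13208$ ($V = 48 + 13160 = 13208$)
$\left(V + o{\left(44 \right)}\right) + T{\left(N{\left(R{\left(3,1 \right)} \right)} \right)} = \left(13208 + 130\right) + 103 = 13338 + 103 = 13441$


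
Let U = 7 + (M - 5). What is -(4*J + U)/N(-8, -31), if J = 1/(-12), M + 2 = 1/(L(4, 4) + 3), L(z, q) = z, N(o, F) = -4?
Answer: -1/21 ≈ -0.047619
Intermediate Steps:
M = -13/7 (M = -2 + 1/(4 + 3) = -2 + 1/7 = -13/7 ≈ -1.8571)
J = -1/12 ≈ -0.083333
U = 1/7 (U = 7 + (-13/7 - 5) = 7 - 48/7 = 1/7 ≈ 0.14286)
-(4*J + U)/N(-8, -31) = -(4*(-1/12) + 1/7)/(-4) = -(-1/3 + 1/7)*(-1)/4 = -(-4)*(-1)/(21*4) = -1*1/21 = -1/21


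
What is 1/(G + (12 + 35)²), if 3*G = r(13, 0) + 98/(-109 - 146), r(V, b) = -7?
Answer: 765/1688002 ≈ 0.00045320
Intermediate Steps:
G = -1883/765 (G = (-7 + 98/(-109 - 146))/3 = (-7 + 98/(-255))/3 = (-7 - 1/255*98)/3 = (-7 - 98/255)/3 = (⅓)*(-1883/255) = -1883/765 ≈ -2.4614)
1/(G + (12 + 35)²) = 1/(-1883/765 + (12 + 35)²) = 1/(-1883/765 + 47²) = 1/(-1883/765 + 2209) = 1/(1688002/765) = 765/1688002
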